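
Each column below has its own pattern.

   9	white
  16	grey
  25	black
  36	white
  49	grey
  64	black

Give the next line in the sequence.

81  white

First component — perfect squares: 3², 4², 5², …: 9, 16, 25, 36, 49, 64 → 81.
For the shade, repeats white → grey → black: white, grey, black, white, grey, black → white.
Combining the parts gives 81  white.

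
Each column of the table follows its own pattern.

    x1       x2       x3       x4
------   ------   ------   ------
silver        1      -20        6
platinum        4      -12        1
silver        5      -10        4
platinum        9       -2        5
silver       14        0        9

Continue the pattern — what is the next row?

platinum  23  8  14

For the column x1, alternates silver ↔ platinum: silver, platinum, silver, platinum, silver → platinum.
Column x2: 1, 4, 5, 9, 14 → 23 (each term is the sum of the two before it).
Column x3 — alternating steps +8, +2, +8, +2, …: -20, -12, -10, -2, 0 → 8.
Column x4: always the previous value of the column x2; 6, 1, 4, 5, 9 → 14.
Combining the parts gives platinum  23  8  14.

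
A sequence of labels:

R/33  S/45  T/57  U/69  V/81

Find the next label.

Letter: letters move forward 1 place in the alphabet, so R, S, T, U, V → W.
For the second component, +12 each step: 33, 45, 57, 69, 81 → 93.
Putting it together: W/93.

W/93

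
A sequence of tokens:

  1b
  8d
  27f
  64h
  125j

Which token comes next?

216l

First component: perfect cubes: 1³, 2³, 3³, …, so 1, 8, 27, 64, 125 → 216.
For the letter, letters move forward 2 places in the alphabet: b, d, f, h, j → l.
Putting it together: 216l.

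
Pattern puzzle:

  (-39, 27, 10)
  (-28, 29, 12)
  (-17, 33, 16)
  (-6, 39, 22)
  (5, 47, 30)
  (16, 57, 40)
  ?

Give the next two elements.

(27, 69, 52), (38, 83, 66)

First component: +11 each step, so -39, -28, -17, -6, 5, 16 → 27 → 38.
Second component: differences are 2, 4, 6, … (increasing by 2 each time), so 27, 29, 33, 39, 47, 57 → 69 → 83.
For the third component, differences are 2, 4, 6, … (increasing by 2 each time): 10, 12, 16, 22, 30, 40 → 52 → 66.
Putting the parts together: (27, 69, 52) and then (38, 83, 66).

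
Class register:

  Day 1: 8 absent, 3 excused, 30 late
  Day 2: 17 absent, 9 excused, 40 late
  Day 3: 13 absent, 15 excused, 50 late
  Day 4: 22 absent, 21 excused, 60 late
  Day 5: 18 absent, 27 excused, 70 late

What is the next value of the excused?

Excused — +6 each step: 3, 9, 15, 21, 27 → 33.

33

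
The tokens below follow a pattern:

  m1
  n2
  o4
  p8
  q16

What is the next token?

r32

For the letter, letters move forward 1 place in the alphabet: m, n, o, p, q → r.
Second component goes 1, 2, 4, 8, 16 → 32 (×2 each step).
Putting it together: r32.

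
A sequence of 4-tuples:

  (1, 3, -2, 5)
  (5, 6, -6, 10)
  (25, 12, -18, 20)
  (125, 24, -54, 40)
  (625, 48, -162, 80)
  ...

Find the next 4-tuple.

First entry: ×5 each step, so 1, 5, 25, 125, 625 → 3125.
Second entry: 3, 6, 12, 24, 48 → 96 (×2 each step).
Third entry — ×3 each step: -2, -6, -18, -54, -162 → -486.
Fourth entry: ×2 each step, so 5, 10, 20, 40, 80 → 160.
Combining the parts gives (3125, 96, -486, 160).

(3125, 96, -486, 160)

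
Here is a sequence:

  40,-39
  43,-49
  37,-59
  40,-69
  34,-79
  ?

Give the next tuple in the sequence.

37,-89

First part — alternating steps +3, −6, +3, −6, …: 40, 43, 37, 40, 34 → 37.
Second part goes -39, -49, -59, -69, -79 → -89 (−10 each step).
Putting it together: 37,-89.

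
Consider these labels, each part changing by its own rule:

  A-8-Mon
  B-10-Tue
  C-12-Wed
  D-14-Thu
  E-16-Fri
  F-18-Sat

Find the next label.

Letter: letters move forward 1 place in the alphabet, so A, B, C, D, E, F → G.
Second component: 8, 10, 12, 14, 16, 18 → 20 (+2 each step).
Day goes Mon, Tue, Wed, Thu, Fri, Sat → Sun (runs through the weekdays Mon→Sun).
So the next label is G-20-Sun.

G-20-Sun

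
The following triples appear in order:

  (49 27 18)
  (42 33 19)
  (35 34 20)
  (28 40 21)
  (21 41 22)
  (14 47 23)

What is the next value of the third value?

24

First value: −7 each step, so 49, 42, 35, 28, 21, 14 → 7.
Second value: alternating steps +6, +1, +6, +1, …, so 27, 33, 34, 40, 41, 47 → 48.
Third value: +1 each step, so 18, 19, 20, 21, 22, 23 → 24.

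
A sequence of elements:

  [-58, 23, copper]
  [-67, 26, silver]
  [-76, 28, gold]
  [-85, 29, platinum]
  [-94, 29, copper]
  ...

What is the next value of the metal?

silver

Metal: repeats copper → silver → gold → platinum; copper, silver, gold, platinum, copper → silver.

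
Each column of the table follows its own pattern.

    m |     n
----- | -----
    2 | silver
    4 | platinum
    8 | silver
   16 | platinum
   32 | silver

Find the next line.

64  platinum

Column m: 2, 4, 8, 16, 32 → 64 (×2 each step).
Column n: silver, platinum, silver, platinum, silver → platinum (alternates silver ↔ platinum).
Combining the parts gives 64  platinum.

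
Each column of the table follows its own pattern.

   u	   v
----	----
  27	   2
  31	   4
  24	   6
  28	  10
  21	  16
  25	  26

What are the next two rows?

Column u — alternating steps +4, −7, +4, −7, …: 27, 31, 24, 28, 21, 25 → 18 → 22.
For the column v, each term is the sum of the two before it: 2, 4, 6, 10, 16, 26 → 42 → 68.
Putting the parts together: 18  42 and then 22  68.

18  42; 22  68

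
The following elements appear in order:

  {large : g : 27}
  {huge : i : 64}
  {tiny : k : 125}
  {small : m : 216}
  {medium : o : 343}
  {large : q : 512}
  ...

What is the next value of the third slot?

Third slot goes 27, 64, 125, 216, 343, 512 → 729 (perfect cubes: 3³, 4³, 5³, …).

729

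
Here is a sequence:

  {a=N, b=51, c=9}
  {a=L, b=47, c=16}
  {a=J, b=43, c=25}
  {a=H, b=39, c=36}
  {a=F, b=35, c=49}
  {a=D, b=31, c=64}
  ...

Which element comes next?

A: letters move back 2 places in the alphabet, so N, L, J, H, F, D → B.
B: −4 each step, so 51, 47, 43, 39, 35, 31 → 27.
For the c, perfect squares: 3², 4², 5², …: 9, 16, 25, 36, 49, 64 → 81.
Combining the parts gives {a=B, b=27, c=81}.

{a=B, b=27, c=81}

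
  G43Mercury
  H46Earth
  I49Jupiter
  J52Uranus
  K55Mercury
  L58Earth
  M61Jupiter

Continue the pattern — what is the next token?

Letter: letters move forward 1 place in the alphabet; G, H, I, J, K, L, M → N.
For the second component, +3 each step: 43, 46, 49, 52, 55, 58, 61 → 64.
For the planet, repeats Mercury → Earth → Jupiter → Uranus: Mercury, Earth, Jupiter, Uranus, Mercury, Earth, Jupiter → Uranus.
Combining the parts gives N64Uranus.

N64Uranus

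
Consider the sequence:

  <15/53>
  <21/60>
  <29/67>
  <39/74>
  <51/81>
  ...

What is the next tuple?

<65/88>

First coordinate: differences are 6, 8, 10, … (increasing by 2 each time); 15, 21, 29, 39, 51 → 65.
For the second coordinate, +7 each step: 53, 60, 67, 74, 81 → 88.
Combining the parts gives <65/88>.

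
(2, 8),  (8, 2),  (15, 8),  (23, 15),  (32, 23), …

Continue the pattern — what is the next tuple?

(42, 32)

First part — differences are 6, 7, 8, … (increasing by 1 each time): 2, 8, 15, 23, 32 → 42.
Second part: always the previous value of the first part; 8, 2, 8, 15, 23 → 32.
So the next tuple is (42, 32).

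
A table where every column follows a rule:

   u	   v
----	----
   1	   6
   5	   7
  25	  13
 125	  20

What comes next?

625  33

Column u: 1, 5, 25, 125 → 625 (×5 each step).
Column v: each term is the sum of the two before it; 6, 7, 13, 20 → 33.
So the next line is 625  33.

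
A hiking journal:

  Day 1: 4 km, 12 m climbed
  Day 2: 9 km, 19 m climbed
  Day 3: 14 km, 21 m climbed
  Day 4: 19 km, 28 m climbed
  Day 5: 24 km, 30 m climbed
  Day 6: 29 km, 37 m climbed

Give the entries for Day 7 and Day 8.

34 km, 39 m climbed; 39 km, 46 m climbed

Km: +5 each step; 4, 9, 14, 19, 24, 29 → 34 → 39.
For the m climbed, alternating steps +7, +2, +7, +2, …: 12, 19, 21, 28, 30, 37 → 39 → 46.
So the next two records are 34 km, 39 m climbed and 39 km, 46 m climbed.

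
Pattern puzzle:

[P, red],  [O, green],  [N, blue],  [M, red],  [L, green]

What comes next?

[K, blue]

Letter goes P, O, N, M, L → K (letters move back 1 place in the alphabet).
For the colour, repeats red → green → blue: red, green, blue, red, green → blue.
Combining the parts gives [K, blue].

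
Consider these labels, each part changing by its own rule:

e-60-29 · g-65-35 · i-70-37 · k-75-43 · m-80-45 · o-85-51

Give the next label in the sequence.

q-90-53

Letter: e, g, i, k, m, o → q (letters move forward 2 places in the alphabet).
Second component: +5 each step; 60, 65, 70, 75, 80, 85 → 90.
Third component — alternating steps +6, +2, +6, +2, …: 29, 35, 37, 43, 45, 51 → 53.
Combining the parts gives q-90-53.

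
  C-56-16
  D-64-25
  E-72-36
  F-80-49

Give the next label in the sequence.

G-88-64

Letter goes C, D, E, F → G (letters move forward 1 place in the alphabet).
Second component — +8 each step: 56, 64, 72, 80 → 88.
Third component goes 16, 25, 36, 49 → 64 (perfect squares: 4², 5², 6², …).
Combining the parts gives G-88-64.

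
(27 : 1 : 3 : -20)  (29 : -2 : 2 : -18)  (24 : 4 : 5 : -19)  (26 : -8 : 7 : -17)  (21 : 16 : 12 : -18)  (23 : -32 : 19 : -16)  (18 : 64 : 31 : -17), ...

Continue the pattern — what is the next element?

(20 : -128 : 50 : -15)

First value — alternating steps +2, −5, +2, −5, …: 27, 29, 24, 26, 21, 23, 18 → 20.
Second value: ×(-2) each step, so 1, -2, 4, -8, 16, -32, 64 → -128.
Third value — each term is the sum of the two before it: 3, 2, 5, 7, 12, 19, 31 → 50.
Fourth value: -20, -18, -19, -17, -18, -16, -17 → -15 (alternating steps +2, −1, +2, −1, …).
Putting it together: (20 : -128 : 50 : -15).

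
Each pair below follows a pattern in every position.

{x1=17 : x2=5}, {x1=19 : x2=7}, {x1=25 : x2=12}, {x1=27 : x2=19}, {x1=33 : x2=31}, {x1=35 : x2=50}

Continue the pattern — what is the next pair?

X1: alternating steps +2, +6, +2, +6, …; 17, 19, 25, 27, 33, 35 → 41.
X2: each term is the sum of the two before it; 5, 7, 12, 19, 31, 50 → 81.
So the next pair is {x1=41 : x2=81}.

{x1=41 : x2=81}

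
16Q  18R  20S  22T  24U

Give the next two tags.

26V, 28W

First component: +2 each step, so 16, 18, 20, 22, 24 → 26 → 28.
Letter goes Q, R, S, T, U → V → W (letters move forward 1 place in the alphabet).
Putting the parts together: 26V and then 28W.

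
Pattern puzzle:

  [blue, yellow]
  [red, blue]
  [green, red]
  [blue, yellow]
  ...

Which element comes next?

First colour: blue, red, green, blue → red (repeats blue → red → green).
Second colour goes yellow, blue, red, yellow → blue (repeats yellow → blue → red).
Putting it together: [red, blue].

[red, blue]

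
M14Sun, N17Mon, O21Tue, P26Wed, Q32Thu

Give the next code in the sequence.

R39Fri

Letter goes M, N, O, P, Q → R (letters move forward 1 place in the alphabet).
Second component: 14, 17, 21, 26, 32 → 39 (differences are 3, 4, 5, … (increasing by 1 each time)).
Day: runs through the weekdays Mon→Sun; Sun, Mon, Tue, Wed, Thu → Fri.
So the next code is R39Fri.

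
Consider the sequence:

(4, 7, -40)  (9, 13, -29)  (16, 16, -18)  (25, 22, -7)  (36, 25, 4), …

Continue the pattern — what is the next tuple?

(49, 31, 15)

First part goes 4, 9, 16, 25, 36 → 49 (perfect squares: 2², 3², 4², …).
Second part: 7, 13, 16, 22, 25 → 31 (alternating steps +6, +3, +6, +3, …).
Third part goes -40, -29, -18, -7, 4 → 15 (+11 each step).
So the next tuple is (49, 31, 15).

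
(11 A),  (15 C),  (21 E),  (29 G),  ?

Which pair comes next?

(39 I)

First coordinate goes 11, 15, 21, 29 → 39 (differences are 4, 6, 8, … (increasing by 2 each time)).
Letter goes A, C, E, G → I (letters move forward 2 places in the alphabet).
Putting it together: (39 I).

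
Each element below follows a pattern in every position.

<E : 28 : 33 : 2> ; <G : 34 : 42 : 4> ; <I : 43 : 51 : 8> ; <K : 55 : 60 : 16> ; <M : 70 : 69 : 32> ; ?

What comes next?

<O : 88 : 78 : 64>

Letter goes E, G, I, K, M → O (letters move forward 2 places in the alphabet).
Second part goes 28, 34, 43, 55, 70 → 88 (differences are 6, 9, 12, … (increasing by 3 each time)).
Third part goes 33, 42, 51, 60, 69 → 78 (+9 each step).
Fourth part: ×2 each step, so 2, 4, 8, 16, 32 → 64.
So the next element is <O : 88 : 78 : 64>.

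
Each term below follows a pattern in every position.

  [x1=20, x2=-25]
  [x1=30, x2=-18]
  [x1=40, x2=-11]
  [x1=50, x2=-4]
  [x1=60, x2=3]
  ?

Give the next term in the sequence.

[x1=70, x2=10]

X1 goes 20, 30, 40, 50, 60 → 70 (+10 each step).
For the x2, +7 each step: -25, -18, -11, -4, 3 → 10.
Putting it together: [x1=70, x2=10].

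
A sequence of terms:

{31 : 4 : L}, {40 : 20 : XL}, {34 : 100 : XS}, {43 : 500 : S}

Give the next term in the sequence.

{37 : 2500 : M}

For the first slot, alternating steps +9, −6, +9, −6, …: 31, 40, 34, 43 → 37.
Second slot — ×5 each step: 4, 20, 100, 500 → 2500.
Size: runs through clothing sizes XS→XL; L, XL, XS, S → M.
So the next term is {37 : 2500 : M}.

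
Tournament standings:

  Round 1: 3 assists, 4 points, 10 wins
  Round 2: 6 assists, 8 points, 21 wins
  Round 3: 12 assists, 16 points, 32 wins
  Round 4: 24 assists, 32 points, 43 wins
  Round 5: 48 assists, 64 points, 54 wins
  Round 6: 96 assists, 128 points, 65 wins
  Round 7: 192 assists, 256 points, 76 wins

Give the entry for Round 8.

Assists goes 3, 6, 12, 24, 48, 96, 192 → 384 (×2 each step).
Points: ×2 each step, so 4, 8, 16, 32, 64, 128, 256 → 512.
For the wins, +11 each step: 10, 21, 32, 43, 54, 65, 76 → 87.
Putting it together: 384 assists, 512 points, 87 wins.

384 assists, 512 points, 87 wins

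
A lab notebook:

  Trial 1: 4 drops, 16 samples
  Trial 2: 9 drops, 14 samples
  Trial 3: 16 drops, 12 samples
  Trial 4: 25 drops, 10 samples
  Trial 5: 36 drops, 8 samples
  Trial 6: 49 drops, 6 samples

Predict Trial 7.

64 drops, 4 samples

Drops: perfect squares: 2², 3², 4², …, so 4, 9, 16, 25, 36, 49 → 64.
Samples goes 16, 14, 12, 10, 8, 6 → 4 (−2 each step).
Combining the parts gives 64 drops, 4 samples.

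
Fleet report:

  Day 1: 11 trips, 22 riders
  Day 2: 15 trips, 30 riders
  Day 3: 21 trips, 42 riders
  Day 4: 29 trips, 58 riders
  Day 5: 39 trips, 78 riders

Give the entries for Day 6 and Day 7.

Trips — differences are 4, 6, 8, … (increasing by 2 each time): 11, 15, 21, 29, 39 → 51 → 65.
Riders: 22, 30, 42, 58, 78 → 102 → 130 (always 2 × the trips).
So the next two rows are 51 trips, 102 riders and 65 trips, 130 riders.

51 trips, 102 riders; 65 trips, 130 riders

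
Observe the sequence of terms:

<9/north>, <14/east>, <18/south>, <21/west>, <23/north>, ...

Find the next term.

For the first value, differences are 5, 4, 3, … (decreasing by 1 each time): 9, 14, 18, 21, 23 → 24.
For the direction, repeats north → east → south → west: north, east, south, west, north → east.
Combining the parts gives <24/east>.

<24/east>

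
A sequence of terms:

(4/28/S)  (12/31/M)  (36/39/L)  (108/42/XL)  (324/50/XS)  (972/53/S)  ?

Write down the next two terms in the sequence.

First coordinate: ×3 each step, so 4, 12, 36, 108, 324, 972 → 2916 → 8748.
Second coordinate — alternating steps +3, +8, +3, +8, …: 28, 31, 39, 42, 50, 53 → 61 → 64.
Size: repeats S → M → L → XL → XS; S, M, L, XL, XS, S → M → L.
So the next two terms are (2916/61/M) and (8748/64/L).

(2916/61/M), (8748/64/L)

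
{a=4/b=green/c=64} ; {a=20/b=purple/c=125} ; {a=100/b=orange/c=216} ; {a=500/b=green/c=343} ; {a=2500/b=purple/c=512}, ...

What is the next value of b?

A — ×5 each step: 4, 20, 100, 500, 2500 → 12500.
B: repeats green → purple → orange, so green, purple, orange, green, purple → orange.
C: 64, 125, 216, 343, 512 → 729 (perfect cubes: 4³, 5³, 6³, …).

orange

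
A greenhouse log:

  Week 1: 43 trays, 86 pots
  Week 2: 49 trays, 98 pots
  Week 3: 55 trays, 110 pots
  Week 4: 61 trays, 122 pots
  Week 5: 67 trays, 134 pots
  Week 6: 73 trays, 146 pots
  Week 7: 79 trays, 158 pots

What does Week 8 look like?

85 trays, 170 pots

Trays: +6 each step; 43, 49, 55, 61, 67, 73, 79 → 85.
Pots goes 86, 98, 110, 122, 134, 146, 158 → 170 (always 2 × the trays).
Combining the parts gives 85 trays, 170 pots.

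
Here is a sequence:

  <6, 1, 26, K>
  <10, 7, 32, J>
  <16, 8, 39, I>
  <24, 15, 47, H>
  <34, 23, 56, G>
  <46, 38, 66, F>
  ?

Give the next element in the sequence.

First slot: 6, 10, 16, 24, 34, 46 → 60 (differences are 4, 6, 8, … (increasing by 2 each time)).
Second slot: each term is the sum of the two before it; 1, 7, 8, 15, 23, 38 → 61.
Third slot goes 26, 32, 39, 47, 56, 66 → 77 (differences are 6, 7, 8, … (increasing by 1 each time)).
Letter — letters move back 1 place in the alphabet: K, J, I, H, G, F → E.
Combining the parts gives <60, 61, 77, E>.

<60, 61, 77, E>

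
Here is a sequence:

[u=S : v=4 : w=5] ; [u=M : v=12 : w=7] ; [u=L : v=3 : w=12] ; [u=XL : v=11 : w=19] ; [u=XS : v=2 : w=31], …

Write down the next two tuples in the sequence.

[u=S : v=10 : w=50], [u=M : v=1 : w=81]

U: runs through clothing sizes XS→XL, so S, M, L, XL, XS → S → M.
V: 4, 12, 3, 11, 2 → 10 → 1 (alternating steps +8, −9, +8, −9, …).
W: each term is the sum of the two before it, so 5, 7, 12, 19, 31 → 50 → 81.
So the next two tuples are [u=S : v=10 : w=50] and [u=M : v=1 : w=81].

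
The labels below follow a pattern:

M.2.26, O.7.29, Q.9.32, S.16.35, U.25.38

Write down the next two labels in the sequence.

W.41.41, Y.66.44

Letter: letters move forward 2 places in the alphabet; M, O, Q, S, U → W → Y.
Second component: each term is the sum of the two before it; 2, 7, 9, 16, 25 → 41 → 66.
Third component: +3 each step, so 26, 29, 32, 35, 38 → 41 → 44.
So the next two labels are W.41.41 and Y.66.44.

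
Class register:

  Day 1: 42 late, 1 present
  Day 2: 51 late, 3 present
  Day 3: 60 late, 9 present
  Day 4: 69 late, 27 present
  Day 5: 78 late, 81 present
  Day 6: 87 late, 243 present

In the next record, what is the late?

For the late, +9 each step: 42, 51, 60, 69, 78, 87 → 96.

96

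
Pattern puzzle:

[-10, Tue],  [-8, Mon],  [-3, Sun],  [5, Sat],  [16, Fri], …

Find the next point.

First part goes -10, -8, -3, 5, 16 → 30 (differences are 2, 5, 8, … (increasing by 3 each time)).
Day goes Tue, Mon, Sun, Sat, Fri → Thu (runs backward through the weekdays Mon→Sun).
So the next point is [30, Thu].

[30, Thu]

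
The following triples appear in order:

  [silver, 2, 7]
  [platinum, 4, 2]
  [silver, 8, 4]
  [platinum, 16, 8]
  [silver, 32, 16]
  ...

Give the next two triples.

[platinum, 64, 32], [silver, 128, 64]

Metal: alternates silver ↔ platinum; silver, platinum, silver, platinum, silver → platinum → silver.
Second value goes 2, 4, 8, 16, 32 → 64 → 128 (×2 each step).
Third value: always the previous value of the second value, so 7, 2, 4, 8, 16 → 32 → 64.
So the next two triples are [platinum, 64, 32] and [silver, 128, 64].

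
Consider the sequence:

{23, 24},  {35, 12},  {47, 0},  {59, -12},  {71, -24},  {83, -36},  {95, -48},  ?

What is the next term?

{107, -60}

First component: 23, 35, 47, 59, 71, 83, 95 → 107 (+12 each step).
Second component: 24, 12, 0, -12, -24, -36, -48 → -60 (together with the first component always sums to 47).
So the next term is {107, -60}.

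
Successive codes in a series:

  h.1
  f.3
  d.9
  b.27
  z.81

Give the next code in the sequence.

x.243

Letter — letters move back 2 places in the alphabet, wrapping A→Z: h, f, d, b, z → x.
Second component — ×3 each step: 1, 3, 9, 27, 81 → 243.
Combining the parts gives x.243.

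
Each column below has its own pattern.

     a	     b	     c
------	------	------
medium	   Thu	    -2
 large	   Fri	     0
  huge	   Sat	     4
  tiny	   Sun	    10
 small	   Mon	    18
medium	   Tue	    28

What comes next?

For the column a, repeats medium → large → huge → tiny → small: medium, large, huge, tiny, small, medium → large.
Column b — runs through the weekdays Mon→Sun: Thu, Fri, Sat, Sun, Mon, Tue → Wed.
Column c: -2, 0, 4, 10, 18, 28 → 40 (differences are 2, 4, 6, … (increasing by 2 each time)).
So the next row is large  Wed  40.

large  Wed  40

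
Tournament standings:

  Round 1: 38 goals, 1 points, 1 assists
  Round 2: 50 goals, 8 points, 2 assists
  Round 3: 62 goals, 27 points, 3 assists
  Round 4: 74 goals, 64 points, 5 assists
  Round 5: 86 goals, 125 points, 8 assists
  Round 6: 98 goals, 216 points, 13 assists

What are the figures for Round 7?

Goals: 38, 50, 62, 74, 86, 98 → 110 (+12 each step).
Points — perfect cubes: 1³, 2³, 3³, …: 1, 8, 27, 64, 125, 216 → 343.
Assists: each term is the sum of the two before it; 1, 2, 3, 5, 8, 13 → 21.
So the next line is 110 goals, 343 points, 21 assists.

110 goals, 343 points, 21 assists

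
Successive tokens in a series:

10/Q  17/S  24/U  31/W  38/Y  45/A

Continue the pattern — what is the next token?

52/C

First component goes 10, 17, 24, 31, 38, 45 → 52 (+7 each step).
Letter: Q, S, U, W, Y, A → C (letters move forward 2 places in the alphabet, wrapping Z→A).
Combining the parts gives 52/C.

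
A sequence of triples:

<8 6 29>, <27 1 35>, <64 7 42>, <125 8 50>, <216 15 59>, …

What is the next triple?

For the first coordinate, perfect cubes: 2³, 3³, 4³, …: 8, 27, 64, 125, 216 → 343.
Second coordinate: 6, 1, 7, 8, 15 → 23 (each term is the sum of the two before it).
Third coordinate: differences are 6, 7, 8, … (increasing by 1 each time); 29, 35, 42, 50, 59 → 69.
Putting it together: <343 23 69>.

<343 23 69>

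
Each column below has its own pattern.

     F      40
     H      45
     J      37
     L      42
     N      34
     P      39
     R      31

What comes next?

Letter — letters move forward 2 places in the alphabet: F, H, J, L, N, P, R → T.
Second component: alternating steps +5, −8, +5, −8, …; 40, 45, 37, 42, 34, 39, 31 → 36.
So the next line is T  36.

T  36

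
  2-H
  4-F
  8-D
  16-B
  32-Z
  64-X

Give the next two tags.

For the first component, ×2 each step: 2, 4, 8, 16, 32, 64 → 128 → 256.
Letter goes H, F, D, B, Z, X → V → T (letters move back 2 places in the alphabet, wrapping A→Z).
So the next two tags are 128-V and 256-T.

128-V, 256-T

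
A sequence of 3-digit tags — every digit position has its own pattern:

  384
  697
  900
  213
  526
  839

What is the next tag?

First digit — +3 each step, mod 10: 3, 6, 9, 2, 5, 8 → 1.
Second digit: +1 each step, mod 10; 8, 9, 0, 1, 2, 3 → 4.
Third digit: +3 each step, mod 10, so 4, 7, 0, 3, 6, 9 → 2.
Combining the parts gives 142.

142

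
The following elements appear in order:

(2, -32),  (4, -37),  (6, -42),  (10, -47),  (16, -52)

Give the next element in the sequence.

(26, -57)

First slot — each term is the sum of the two before it: 2, 4, 6, 10, 16 → 26.
Second slot: -32, -37, -42, -47, -52 → -57 (−5 each step).
Putting it together: (26, -57).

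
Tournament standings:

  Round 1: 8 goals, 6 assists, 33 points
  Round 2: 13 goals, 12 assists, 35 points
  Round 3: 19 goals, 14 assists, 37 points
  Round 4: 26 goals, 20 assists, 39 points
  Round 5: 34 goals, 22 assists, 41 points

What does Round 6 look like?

43 goals, 28 assists, 43 points

Goals: 8, 13, 19, 26, 34 → 43 (differences are 5, 6, 7, … (increasing by 1 each time)).
Assists: alternating steps +6, +2, +6, +2, …, so 6, 12, 14, 20, 22 → 28.
Points: 33, 35, 37, 39, 41 → 43 (+2 each step).
Putting it together: 43 goals, 28 assists, 43 points.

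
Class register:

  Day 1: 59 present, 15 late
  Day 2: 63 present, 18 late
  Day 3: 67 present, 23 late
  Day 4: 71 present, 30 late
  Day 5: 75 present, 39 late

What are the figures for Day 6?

79 present, 50 late

Present — +4 each step: 59, 63, 67, 71, 75 → 79.
For the late, differences are 3, 5, 7, … (increasing by 2 each time): 15, 18, 23, 30, 39 → 50.
Combining the parts gives 79 present, 50 late.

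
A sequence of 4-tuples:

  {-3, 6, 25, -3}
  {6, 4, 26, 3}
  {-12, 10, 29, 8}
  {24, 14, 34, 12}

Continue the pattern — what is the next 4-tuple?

{-48, 24, 41, 15}

First component: ×(-2) each step, so -3, 6, -12, 24 → -48.
For the second component, each term is the sum of the two before it: 6, 4, 10, 14 → 24.
Third component: differences are 1, 3, 5, … (increasing by 2 each time), so 25, 26, 29, 34 → 41.
Fourth component: differences are 6, 5, 4, … (decreasing by 1 each time), so -3, 3, 8, 12 → 15.
Putting it together: {-48, 24, 41, 15}.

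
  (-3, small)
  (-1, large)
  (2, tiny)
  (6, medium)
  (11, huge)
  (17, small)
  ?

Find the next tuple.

(24, large)

First component — differences are 2, 3, 4, … (increasing by 1 each time): -3, -1, 2, 6, 11, 17 → 24.
Size: repeats small → large → tiny → medium → huge; small, large, tiny, medium, huge, small → large.
Putting it together: (24, large).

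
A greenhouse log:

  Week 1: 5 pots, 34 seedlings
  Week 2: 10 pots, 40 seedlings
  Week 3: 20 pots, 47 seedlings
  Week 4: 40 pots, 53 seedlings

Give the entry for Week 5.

Pots: 5, 10, 20, 40 → 80 (×2 each step).
For the seedlings, alternating steps +6, +7, +6, +7, …: 34, 40, 47, 53 → 60.
So the next line is 80 pots, 60 seedlings.

80 pots, 60 seedlings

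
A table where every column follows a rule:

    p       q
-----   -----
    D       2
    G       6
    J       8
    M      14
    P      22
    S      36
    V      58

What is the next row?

Column p: letters move forward 3 places in the alphabet, so D, G, J, M, P, S, V → Y.
Column q: each term is the sum of the two before it; 2, 6, 8, 14, 22, 36, 58 → 94.
So the next row is Y  94.

Y  94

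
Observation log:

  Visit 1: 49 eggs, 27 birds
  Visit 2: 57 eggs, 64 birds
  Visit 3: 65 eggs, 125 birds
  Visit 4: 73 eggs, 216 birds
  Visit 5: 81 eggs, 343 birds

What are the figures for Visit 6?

Eggs: +8 each step; 49, 57, 65, 73, 81 → 89.
Birds: 27, 64, 125, 216, 343 → 512 (perfect cubes: 3³, 4³, 5³, …).
Combining the parts gives 89 eggs, 512 birds.

89 eggs, 512 birds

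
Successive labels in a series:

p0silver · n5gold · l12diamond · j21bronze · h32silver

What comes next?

Letter: letters move back 2 places in the alphabet; p, n, l, j, h → f.
Second component: differences are 5, 7, 9, … (increasing by 2 each time), so 0, 5, 12, 21, 32 → 45.
Rank: repeats silver → gold → diamond → bronze, so silver, gold, diamond, bronze, silver → gold.
Combining the parts gives f45gold.

f45gold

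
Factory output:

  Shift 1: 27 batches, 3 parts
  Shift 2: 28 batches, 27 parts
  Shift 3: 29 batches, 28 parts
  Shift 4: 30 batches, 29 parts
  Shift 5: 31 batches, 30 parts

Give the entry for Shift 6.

32 batches, 31 parts

Batches: 27, 28, 29, 30, 31 → 32 (+1 each step).
For the parts, always the previous value of the batches: 3, 27, 28, 29, 30 → 31.
Putting it together: 32 batches, 31 parts.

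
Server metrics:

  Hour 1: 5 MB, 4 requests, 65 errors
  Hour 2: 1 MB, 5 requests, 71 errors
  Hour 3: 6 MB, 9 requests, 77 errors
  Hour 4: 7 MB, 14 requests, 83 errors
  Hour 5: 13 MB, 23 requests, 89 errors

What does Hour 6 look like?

20 MB, 37 requests, 95 errors

MB goes 5, 1, 6, 7, 13 → 20 (each term is the sum of the two before it).
For the requests, each term is the sum of the two before it: 4, 5, 9, 14, 23 → 37.
Errors: +6 each step, so 65, 71, 77, 83, 89 → 95.
Combining the parts gives 20 MB, 37 requests, 95 errors.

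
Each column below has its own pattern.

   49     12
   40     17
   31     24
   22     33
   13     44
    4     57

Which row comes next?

-5  72

First component: −9 each step; 49, 40, 31, 22, 13, 4 → -5.
Second component goes 12, 17, 24, 33, 44, 57 → 72 (differences are 5, 7, 9, … (increasing by 2 each time)).
Putting it together: -5  72.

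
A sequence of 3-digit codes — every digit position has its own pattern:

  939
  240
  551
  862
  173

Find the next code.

First digit: +3 each step, mod 10; 9, 2, 5, 8, 1 → 4.
Second digit: 3, 4, 5, 6, 7 → 8 (+1 each step, mod 10).
For the third digit, +1 each step, mod 10: 9, 0, 1, 2, 3 → 4.
Combining the parts gives 484.

484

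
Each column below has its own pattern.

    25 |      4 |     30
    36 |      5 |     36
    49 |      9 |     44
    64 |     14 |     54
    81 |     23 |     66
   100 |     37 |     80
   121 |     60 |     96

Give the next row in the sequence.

144  97  114

First component — perfect squares: 5², 6², 7², …: 25, 36, 49, 64, 81, 100, 121 → 144.
Second component: each term is the sum of the two before it; 4, 5, 9, 14, 23, 37, 60 → 97.
Third component: 30, 36, 44, 54, 66, 80, 96 → 114 (differences are 6, 8, 10, … (increasing by 2 each time)).
Combining the parts gives 144  97  114.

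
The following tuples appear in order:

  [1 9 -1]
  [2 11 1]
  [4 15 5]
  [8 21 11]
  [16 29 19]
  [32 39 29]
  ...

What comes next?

[64 51 41]

For the first value, ×2 each step: 1, 2, 4, 8, 16, 32 → 64.
Second value: differences are 2, 4, 6, … (increasing by 2 each time); 9, 11, 15, 21, 29, 39 → 51.
Third value — always 10 less than the second value: -1, 1, 5, 11, 19, 29 → 41.
Putting it together: [64 51 41].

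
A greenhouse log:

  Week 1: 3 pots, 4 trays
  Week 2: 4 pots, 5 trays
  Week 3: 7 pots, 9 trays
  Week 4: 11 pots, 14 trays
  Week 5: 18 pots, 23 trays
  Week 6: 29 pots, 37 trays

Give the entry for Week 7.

Pots: each term is the sum of the two before it, so 3, 4, 7, 11, 18, 29 → 47.
Trays goes 4, 5, 9, 14, 23, 37 → 60 (each term is the sum of the two before it).
Putting it together: 47 pots, 60 trays.

47 pots, 60 trays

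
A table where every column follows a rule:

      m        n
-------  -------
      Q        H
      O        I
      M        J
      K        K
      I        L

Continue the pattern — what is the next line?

G  M

Column m: letters move back 2 places in the alphabet, so Q, O, M, K, I → G.
Column n goes H, I, J, K, L → M (letters move forward 1 place in the alphabet).
So the next line is G  M.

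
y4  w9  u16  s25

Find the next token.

Letter — letters move back 2 places in the alphabet: y, w, u, s → q.
Second component — perfect squares: 2², 3², 4², …: 4, 9, 16, 25 → 36.
Combining the parts gives q36.

q36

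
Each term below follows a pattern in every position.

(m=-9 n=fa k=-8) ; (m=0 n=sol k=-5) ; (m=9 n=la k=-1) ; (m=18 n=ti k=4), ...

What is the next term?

M: +9 each step; -9, 0, 9, 18 → 27.
N goes fa, sol, la, ti → do (runs through the solfège scale do→ti).
For the k, differences are 3, 4, 5, … (increasing by 1 each time): -8, -5, -1, 4 → 10.
Combining the parts gives (m=27 n=do k=10).

(m=27 n=do k=10)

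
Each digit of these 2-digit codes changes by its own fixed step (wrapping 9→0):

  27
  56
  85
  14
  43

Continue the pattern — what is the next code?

72

For the first digit, +3 each step, mod 10: 2, 5, 8, 1, 4 → 7.
Second digit goes 7, 6, 5, 4, 3 → 2 (−1 each step, mod 10).
Combining the parts gives 72.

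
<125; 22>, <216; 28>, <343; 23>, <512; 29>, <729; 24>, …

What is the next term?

<1000; 30>

First value: 125, 216, 343, 512, 729 → 1000 (perfect cubes: 5³, 6³, 7³, …).
Second value: alternating steps +6, −5, +6, −5, …; 22, 28, 23, 29, 24 → 30.
So the next term is <1000; 30>.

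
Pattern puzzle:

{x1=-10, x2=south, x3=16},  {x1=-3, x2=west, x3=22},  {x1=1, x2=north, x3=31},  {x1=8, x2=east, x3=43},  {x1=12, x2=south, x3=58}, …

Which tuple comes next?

{x1=19, x2=west, x3=76}

For the x1, alternating steps +7, +4, +7, +4, …: -10, -3, 1, 8, 12 → 19.
X2: repeats south → west → north → east; south, west, north, east, south → west.
X3: differences are 6, 9, 12, … (increasing by 3 each time), so 16, 22, 31, 43, 58 → 76.
Putting it together: {x1=19, x2=west, x3=76}.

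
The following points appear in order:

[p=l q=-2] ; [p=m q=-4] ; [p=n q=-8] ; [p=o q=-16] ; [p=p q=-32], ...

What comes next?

[p=q q=-64]

P goes l, m, n, o, p → q (letters move forward 1 place in the alphabet).
Q: ×2 each step; -2, -4, -8, -16, -32 → -64.
Combining the parts gives [p=q q=-64].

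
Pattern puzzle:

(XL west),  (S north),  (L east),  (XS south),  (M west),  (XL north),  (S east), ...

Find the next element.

Size — repeats XL → S → L → XS → M: XL, S, L, XS, M, XL, S → L.
Direction — repeats west → north → east → south: west, north, east, south, west, north, east → south.
Putting it together: (L south).

(L south)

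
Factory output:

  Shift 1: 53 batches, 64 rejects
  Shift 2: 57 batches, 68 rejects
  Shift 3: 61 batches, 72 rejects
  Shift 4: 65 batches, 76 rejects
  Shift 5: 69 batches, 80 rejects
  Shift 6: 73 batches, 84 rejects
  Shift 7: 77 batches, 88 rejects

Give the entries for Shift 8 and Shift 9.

81 batches, 92 rejects; 85 batches, 96 rejects

For the batches, +4 each step: 53, 57, 61, 65, 69, 73, 77 → 81 → 85.
Rejects: 64, 68, 72, 76, 80, 84, 88 → 92 → 96 (always 11 more than the batches).
Putting the parts together: 81 batches, 92 rejects and then 85 batches, 96 rejects.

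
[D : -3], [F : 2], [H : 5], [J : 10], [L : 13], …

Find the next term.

[N : 18]

Letter: D, F, H, J, L → N (letters move forward 2 places in the alphabet).
Second slot goes -3, 2, 5, 10, 13 → 18 (alternating steps +5, +3, +5, +3, …).
Combining the parts gives [N : 18].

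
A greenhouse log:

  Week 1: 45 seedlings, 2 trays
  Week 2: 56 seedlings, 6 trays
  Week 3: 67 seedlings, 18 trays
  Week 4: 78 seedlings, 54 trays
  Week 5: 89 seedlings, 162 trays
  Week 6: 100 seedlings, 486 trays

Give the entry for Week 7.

111 seedlings, 1458 trays

Seedlings — +11 each step: 45, 56, 67, 78, 89, 100 → 111.
For the trays, ×3 each step: 2, 6, 18, 54, 162, 486 → 1458.
Combining the parts gives 111 seedlings, 1458 trays.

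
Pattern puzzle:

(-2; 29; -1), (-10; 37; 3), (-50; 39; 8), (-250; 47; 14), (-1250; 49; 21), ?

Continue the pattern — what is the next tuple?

First coordinate: -2, -10, -50, -250, -1250 → -6250 (×5 each step).
Second coordinate — alternating steps +8, +2, +8, +2, …: 29, 37, 39, 47, 49 → 57.
For the third coordinate, differences are 4, 5, 6, … (increasing by 1 each time): -1, 3, 8, 14, 21 → 29.
Combining the parts gives (-6250; 57; 29).

(-6250; 57; 29)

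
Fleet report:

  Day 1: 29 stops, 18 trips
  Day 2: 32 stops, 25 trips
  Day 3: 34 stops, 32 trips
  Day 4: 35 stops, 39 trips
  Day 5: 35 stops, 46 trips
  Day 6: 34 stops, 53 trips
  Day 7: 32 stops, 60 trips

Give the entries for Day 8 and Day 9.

29 stops, 67 trips; 25 stops, 74 trips

For the stops, differences are 3, 2, 1, … (decreasing by 1 each time): 29, 32, 34, 35, 35, 34, 32 → 29 → 25.
Trips: +7 each step, so 18, 25, 32, 39, 46, 53, 60 → 67 → 74.
So the next two rows are 29 stops, 67 trips and 25 stops, 74 trips.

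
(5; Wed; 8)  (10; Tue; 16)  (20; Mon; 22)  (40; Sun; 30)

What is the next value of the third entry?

For the third entry, alternating steps +8, +6, +8, +6, …: 8, 16, 22, 30 → 36.

36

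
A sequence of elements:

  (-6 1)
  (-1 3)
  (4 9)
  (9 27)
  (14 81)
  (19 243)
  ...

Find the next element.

For the first value, +5 each step: -6, -1, 4, 9, 14, 19 → 24.
Second value: ×3 each step; 1, 3, 9, 27, 81, 243 → 729.
Combining the parts gives (24 729).

(24 729)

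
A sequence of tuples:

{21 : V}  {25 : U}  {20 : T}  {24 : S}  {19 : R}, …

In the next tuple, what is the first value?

For the first value, alternating steps +4, −5, +4, −5, …: 21, 25, 20, 24, 19 → 23.
Letter — letters move back 1 place in the alphabet: V, U, T, S, R → Q.

23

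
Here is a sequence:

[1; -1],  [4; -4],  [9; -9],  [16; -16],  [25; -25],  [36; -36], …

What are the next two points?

First value goes 1, 4, 9, 16, 25, 36 → 49 → 64 (perfect squares: 1², 2², 3², …).
Second value — always the negative of the first value: -1, -4, -9, -16, -25, -36 → -49 → -64.
Putting the parts together: [49; -49] and then [64; -64].

[49; -49], [64; -64]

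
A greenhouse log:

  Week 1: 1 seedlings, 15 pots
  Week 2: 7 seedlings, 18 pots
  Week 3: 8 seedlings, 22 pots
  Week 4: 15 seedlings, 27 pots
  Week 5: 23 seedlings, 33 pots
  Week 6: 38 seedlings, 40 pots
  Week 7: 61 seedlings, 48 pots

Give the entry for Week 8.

99 seedlings, 57 pots

Seedlings: each term is the sum of the two before it; 1, 7, 8, 15, 23, 38, 61 → 99.
For the pots, differences are 3, 4, 5, … (increasing by 1 each time): 15, 18, 22, 27, 33, 40, 48 → 57.
Combining the parts gives 99 seedlings, 57 pots.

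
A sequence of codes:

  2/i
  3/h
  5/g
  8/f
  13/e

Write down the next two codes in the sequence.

21/d then 34/c

First component: each term is the sum of the two before it, so 2, 3, 5, 8, 13 → 21 → 34.
Letter: i, h, g, f, e → d → c (letters move back 1 place in the alphabet).
Putting the parts together: 21/d and then 34/c.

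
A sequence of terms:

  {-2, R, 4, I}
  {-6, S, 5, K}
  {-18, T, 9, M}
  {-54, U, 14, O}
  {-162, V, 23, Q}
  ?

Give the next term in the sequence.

{-486, W, 37, S}

First coordinate: ×3 each step, so -2, -6, -18, -54, -162 → -486.
First letter: letters move forward 1 place in the alphabet, so R, S, T, U, V → W.
Third coordinate: 4, 5, 9, 14, 23 → 37 (each term is the sum of the two before it).
Second letter goes I, K, M, O, Q → S (letters move forward 2 places in the alphabet).
Combining the parts gives {-486, W, 37, S}.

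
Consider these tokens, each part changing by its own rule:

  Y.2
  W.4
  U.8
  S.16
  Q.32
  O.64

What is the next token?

Letter: Y, W, U, S, Q, O → M (letters move back 2 places in the alphabet).
Second component: ×2 each step, so 2, 4, 8, 16, 32, 64 → 128.
Putting it together: M.128.

M.128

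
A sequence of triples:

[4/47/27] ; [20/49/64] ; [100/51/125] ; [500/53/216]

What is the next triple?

First slot: ×5 each step, so 4, 20, 100, 500 → 2500.
Second slot goes 47, 49, 51, 53 → 55 (+2 each step).
Third slot goes 27, 64, 125, 216 → 343 (perfect cubes: 3³, 4³, 5³, …).
Combining the parts gives [2500/55/343].

[2500/55/343]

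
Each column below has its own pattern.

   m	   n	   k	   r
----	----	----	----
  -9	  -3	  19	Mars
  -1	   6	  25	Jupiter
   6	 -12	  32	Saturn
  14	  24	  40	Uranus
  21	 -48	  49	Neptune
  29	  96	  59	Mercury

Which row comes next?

36  -192  70  Venus

Column m goes -9, -1, 6, 14, 21, 29 → 36 (alternating steps +8, +7, +8, +7, …).
Column n: -3, 6, -12, 24, -48, 96 → -192 (×(-2) each step).
Column k: 19, 25, 32, 40, 49, 59 → 70 (differences are 6, 7, 8, … (increasing by 1 each time)).
Column r goes Mars, Jupiter, Saturn, Uranus, Neptune, Mercury → Venus (runs through the planets Mercury→Neptune).
Combining the parts gives 36  -192  70  Venus.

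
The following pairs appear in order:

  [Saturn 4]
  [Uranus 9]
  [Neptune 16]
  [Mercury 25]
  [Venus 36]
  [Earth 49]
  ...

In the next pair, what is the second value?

For the second value, perfect squares: 2², 3², 4², …: 4, 9, 16, 25, 36, 49 → 64.

64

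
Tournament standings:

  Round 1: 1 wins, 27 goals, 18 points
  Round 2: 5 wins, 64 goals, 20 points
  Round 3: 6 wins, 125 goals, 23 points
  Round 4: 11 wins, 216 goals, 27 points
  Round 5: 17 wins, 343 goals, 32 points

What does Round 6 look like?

28 wins, 512 goals, 38 points

For the wins, each term is the sum of the two before it: 1, 5, 6, 11, 17 → 28.
For the goals, perfect cubes: 3³, 4³, 5³, …: 27, 64, 125, 216, 343 → 512.
Points: differences are 2, 3, 4, … (increasing by 1 each time); 18, 20, 23, 27, 32 → 38.
Combining the parts gives 28 wins, 512 goals, 38 points.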